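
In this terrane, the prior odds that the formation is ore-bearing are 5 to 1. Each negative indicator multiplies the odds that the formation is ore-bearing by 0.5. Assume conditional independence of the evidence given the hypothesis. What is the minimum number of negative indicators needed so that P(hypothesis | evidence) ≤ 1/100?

9

Prior odds = 5.
Likelihood ratio per negative indicator = 0.5.
Target posterior odds = 0.01/0.99 = 1/99.
Need 5 × 0.5ⁿ ≤ 1/99, i.e. 0.5ⁿ ≤ 1/495.
0.5⁸ = 0.00390625 is still above 1/495 but 0.5⁹ = 0.001953125 is at or below it, so n = 9.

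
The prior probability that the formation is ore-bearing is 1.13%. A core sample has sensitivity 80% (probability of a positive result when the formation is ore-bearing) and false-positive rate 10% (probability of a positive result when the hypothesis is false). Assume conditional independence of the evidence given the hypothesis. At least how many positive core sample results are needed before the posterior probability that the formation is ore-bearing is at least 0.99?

5

Prior odds: 0.0113 ÷ 0.9887 = 113/9887.
Likelihood ratio of a positive result = 0.8/0.1 = 8.
Target odds: 0.99 ÷ 0.01 = 99.
Need (113/9887) × 8ⁿ ≥ 99, i.e. 8ⁿ ≥ 978813/113.
8⁴ = 4096 falls short of 978813/113 but 8⁵ = 32768 reaches it, so n = 5.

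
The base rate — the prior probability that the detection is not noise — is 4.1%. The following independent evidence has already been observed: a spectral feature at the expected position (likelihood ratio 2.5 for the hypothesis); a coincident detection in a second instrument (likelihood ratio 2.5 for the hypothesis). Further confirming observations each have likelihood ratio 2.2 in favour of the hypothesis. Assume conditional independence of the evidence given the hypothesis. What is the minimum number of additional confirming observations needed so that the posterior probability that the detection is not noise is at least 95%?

6

Prior odds = 0.041/0.959 = 41/959.
Combined Bayes factor of the evidence already in hand = 2.5 × 2.5 = 6.25.
Odds after that evidence = (41/959) × 6.25 = 1025/3836.
Target odds = 0.95/0.05 = 19.
Need 2.2ⁿ ≥ 19 ÷ (1025/3836) = 72884/1025.
2.2⁵ = 51.53632 falls short of 72884/1025 but 2.2⁶ = 1771561/15625 reaches it, so n = 6.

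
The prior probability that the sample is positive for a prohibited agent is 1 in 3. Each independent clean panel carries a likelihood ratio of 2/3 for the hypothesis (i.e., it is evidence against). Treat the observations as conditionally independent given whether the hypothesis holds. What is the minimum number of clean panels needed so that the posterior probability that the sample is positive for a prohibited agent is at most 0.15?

Prior odds: (1/3) ÷ (2/3) = 0.5.
Likelihood ratio per clean panel = 2/3.
Target posterior odds = 0.15/0.85 = 3/17.
Need 0.5 × (2/3)ⁿ ≤ 3/17, i.e. (2/3)ⁿ ≤ 6/17.
(2/3)² = 4/9 is still above 6/17 but (2/3)³ = 8/27 is at or below it, so n = 3.

3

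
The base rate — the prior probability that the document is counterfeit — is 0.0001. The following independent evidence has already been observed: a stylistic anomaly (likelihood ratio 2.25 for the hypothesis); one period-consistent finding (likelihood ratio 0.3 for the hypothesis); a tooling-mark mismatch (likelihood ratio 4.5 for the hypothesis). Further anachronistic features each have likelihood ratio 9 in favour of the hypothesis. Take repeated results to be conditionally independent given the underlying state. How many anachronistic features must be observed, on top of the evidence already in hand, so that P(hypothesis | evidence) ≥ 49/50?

6

Prior odds = 0.0001/0.9999 = 1/9999.
Combined Bayes factor of the evidence already in hand = 2.25 × 0.3 × 4.5 = 3.0375.
Odds after that evidence = (1/9999) × 3.0375 = 27/88880.
Target odds = 0.98/0.02 = 49.
Need 9ⁿ ≥ 49 ÷ (27/88880) = 4355120/27.
9⁵ = 59049 falls short of 4355120/27 but 9⁶ = 531441 reaches it, so n = 6.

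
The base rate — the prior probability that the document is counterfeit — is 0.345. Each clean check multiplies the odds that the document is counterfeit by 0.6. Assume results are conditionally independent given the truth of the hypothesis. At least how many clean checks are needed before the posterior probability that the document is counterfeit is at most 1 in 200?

Prior odds: 0.345 ÷ 0.655 = 69/131.
Likelihood ratio per clean check = 0.6.
Target odds: 0.005 ÷ 0.995 = 1/199.
Require 0.6ⁿ ≤ 1/199 ÷ (69/131) = 131/13731.
0.6⁹ = 19683/1953125 is still above 131/13731 but 0.6¹⁰ = 59049/9765625 is at or below it, so n = 10.

10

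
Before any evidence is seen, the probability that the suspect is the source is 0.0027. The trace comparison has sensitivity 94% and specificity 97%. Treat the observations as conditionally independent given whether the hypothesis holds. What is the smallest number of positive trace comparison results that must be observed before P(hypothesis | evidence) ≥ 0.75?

3

Prior odds: 0.0027 ÷ 0.9973 = 27/9973.
False-positive rate = 1 − 0.97 = 0.03; likelihood ratio of a positive = 0.94/0.03 = 94/3.
Target odds: 0.75 ÷ 0.25 = 3.
Need (27/9973) × (94/3)ⁿ ≥ 3, i.e. (94/3)ⁿ ≥ 9973/9.
(94/3)² = 8836/9 falls short of 9973/9 but (94/3)³ = 830584/27 reaches it, so n = 3.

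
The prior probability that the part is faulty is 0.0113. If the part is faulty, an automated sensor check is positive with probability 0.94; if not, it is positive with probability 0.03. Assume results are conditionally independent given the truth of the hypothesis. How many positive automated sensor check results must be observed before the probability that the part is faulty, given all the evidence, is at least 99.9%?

4

Prior odds: 0.0113 ÷ 0.9887 = 113/9887.
Likelihood ratio of a positive = 0.94/0.03 = 94/3.
Target odds: 0.999 ÷ 0.001 = 999.
Require (94/3)ⁿ ≥ 999 ÷ (113/9887) = 9877113/113.
(94/3)³ = 830584/27 falls short of 9877113/113 but (94/3)⁴ = 78074896/81 reaches it, so n = 4.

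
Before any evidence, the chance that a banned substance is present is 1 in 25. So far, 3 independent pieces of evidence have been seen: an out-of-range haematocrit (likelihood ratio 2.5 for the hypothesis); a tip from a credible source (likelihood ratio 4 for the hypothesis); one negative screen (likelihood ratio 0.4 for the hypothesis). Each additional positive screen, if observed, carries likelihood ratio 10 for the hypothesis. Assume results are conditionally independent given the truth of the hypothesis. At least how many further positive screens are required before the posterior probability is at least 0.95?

Prior odds = 0.04/0.96 = 1/24.
Combined Bayes factor of the evidence already in hand = 2.5 × 4 × 0.4 = 4.
Odds after that evidence = (1/24) × 4 = 1/6.
Target odds = 0.95/0.05 = 19.
Need 10ⁿ ≥ 19 ÷ (1/6) = 114.
10² = 100 falls short of 114 but 10³ = 1000 reaches it, so n = 3.

3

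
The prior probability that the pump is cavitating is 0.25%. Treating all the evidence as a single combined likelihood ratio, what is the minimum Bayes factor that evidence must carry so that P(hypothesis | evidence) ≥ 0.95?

7581

Prior odds = 0.0025/0.9975 = 1/399.
Target odds = 0.95/0.05 = 19.
Required Bayes factor = 19 ÷ (1/399) = 7581.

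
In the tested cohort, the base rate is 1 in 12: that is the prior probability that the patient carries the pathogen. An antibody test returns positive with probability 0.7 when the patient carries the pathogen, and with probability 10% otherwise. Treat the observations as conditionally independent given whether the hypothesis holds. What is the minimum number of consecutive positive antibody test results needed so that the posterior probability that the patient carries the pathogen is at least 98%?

Prior odds: (1/12) ÷ (11/12) = 1/11.
Likelihood ratio of a positive result = 0.7/0.1 = 7.
Target odds: 0.98 ÷ 0.02 = 49.
Require 7ⁿ ≥ 49 ÷ (1/11) = 539.
7³ = 343 falls short of 539 but 7⁴ = 2401 reaches it, so n = 4.

4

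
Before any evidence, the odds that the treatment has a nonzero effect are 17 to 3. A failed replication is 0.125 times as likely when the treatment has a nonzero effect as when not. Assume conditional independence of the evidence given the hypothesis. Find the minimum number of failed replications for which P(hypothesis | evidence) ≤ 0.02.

Prior odds = 17/3.
Likelihood ratio per failed replication = 0.125.
Target posterior odds = 0.02/0.98 = 1/49.
Require 0.125ⁿ ≤ 1/49 ÷ (17/3) = 3/833.
0.125² = 0.015625 is still above 3/833 but 0.125³ = 0.001953125 is at or below it, so n = 3.

3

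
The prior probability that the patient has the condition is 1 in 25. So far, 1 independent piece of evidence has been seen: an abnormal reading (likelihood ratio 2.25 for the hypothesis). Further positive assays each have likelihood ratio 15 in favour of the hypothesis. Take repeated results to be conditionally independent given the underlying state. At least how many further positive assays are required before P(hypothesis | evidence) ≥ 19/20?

Prior odds = 0.04/0.96 = 1/24.
Bayes factor of the evidence already in hand = 2.25.
Odds after that evidence = (1/24) × 2.25 = 0.09375.
Target odds = 0.95/0.05 = 19.
Need 15ⁿ ≥ 19 ÷ 0.09375 = 608/3.
15¹ = 15 falls short of 608/3 but 15² = 225 reaches it, so n = 2.

2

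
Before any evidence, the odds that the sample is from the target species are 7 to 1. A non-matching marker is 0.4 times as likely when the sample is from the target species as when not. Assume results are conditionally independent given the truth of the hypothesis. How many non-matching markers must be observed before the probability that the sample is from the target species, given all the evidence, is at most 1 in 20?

Prior odds = 7.
Likelihood ratio per non-matching marker = 0.4.
Target odds: 0.05 ÷ 0.95 = 1/19.
Need 7 × 0.4ⁿ ≤ 1/19, i.e. 0.4ⁿ ≤ 1/133.
0.4⁵ = 0.01024 is still above 1/133 but 0.4⁶ = 64/15625 is at or below it, so n = 6.

6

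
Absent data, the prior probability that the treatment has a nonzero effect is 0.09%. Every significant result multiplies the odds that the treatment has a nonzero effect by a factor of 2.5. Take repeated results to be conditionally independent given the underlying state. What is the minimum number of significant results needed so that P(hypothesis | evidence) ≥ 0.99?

Prior odds = 0.0009/0.9991 = 9/9991.
Likelihood ratio per significant result = 2.5.
Target odds: 0.99 ÷ 0.01 = 99.
Need (9/9991) × 2.5ⁿ ≥ 99, i.e. 2.5ⁿ ≥ 109901.
2.5¹² = 244140625/4096 falls short of 109901 but 2.5¹³ ≈149012 reaches it, so n = 13.

13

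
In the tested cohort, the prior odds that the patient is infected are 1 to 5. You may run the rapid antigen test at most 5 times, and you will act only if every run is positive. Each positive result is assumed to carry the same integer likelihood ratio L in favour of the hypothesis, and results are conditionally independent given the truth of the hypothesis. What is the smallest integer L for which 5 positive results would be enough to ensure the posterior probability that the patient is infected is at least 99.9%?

Prior odds = 0.2.
Target odds = 0.999/0.001 = 999.
Need L⁵ ≥ 999 ÷ 0.2 = 4995.
5⁵ = 3125 < 4995 ≤ 7776 = 6⁵, so L = 6.

6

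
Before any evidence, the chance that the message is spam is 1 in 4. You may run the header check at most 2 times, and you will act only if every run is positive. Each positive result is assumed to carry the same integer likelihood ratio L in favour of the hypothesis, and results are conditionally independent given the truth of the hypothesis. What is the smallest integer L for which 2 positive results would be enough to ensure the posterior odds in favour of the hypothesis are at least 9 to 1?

Prior odds = 0.25/0.75 = 1/3.
Target odds = 9.
Need L² ≥ 9 ÷ (1/3) = 27.
5² = 25 < 27 ≤ 36 = 6², so L = 6.

6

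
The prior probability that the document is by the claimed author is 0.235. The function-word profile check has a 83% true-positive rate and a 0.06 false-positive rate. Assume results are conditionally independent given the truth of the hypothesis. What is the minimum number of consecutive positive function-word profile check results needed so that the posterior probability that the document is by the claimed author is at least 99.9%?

4

Prior odds = 0.235/0.765 = 47/153.
Likelihood ratio of a positive result = 0.83/0.06 = 83/6.
Target posterior odds = 0.999/0.001 = 999.
Require (83/6)ⁿ ≥ 999 ÷ (47/153) = 152847/47.
(83/6)³ = 571787/216 falls short of 152847/47 but (83/6)⁴ = 47458321/1296 reaches it, so n = 4.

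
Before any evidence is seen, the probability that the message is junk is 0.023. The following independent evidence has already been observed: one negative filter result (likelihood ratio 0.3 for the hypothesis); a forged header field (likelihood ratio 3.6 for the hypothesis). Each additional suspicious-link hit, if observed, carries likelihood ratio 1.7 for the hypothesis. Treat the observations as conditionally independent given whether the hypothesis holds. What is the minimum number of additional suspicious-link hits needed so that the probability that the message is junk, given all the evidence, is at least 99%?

16

Prior odds = 0.023/0.977 = 23/977.
Combined Bayes factor of the evidence already in hand = 0.3 × 3.6 = 1.08.
Odds after that evidence = (23/977) × 1.08 = 621/24425.
Target odds = 0.99/0.01 = 99.
Need 1.7ⁿ ≥ 99 ÷ (621/24425) = 268675/69.
1.7¹⁵ ≈2862.42 falls short of 268675/69 but 1.7¹⁶ ≈4866.12 reaches it, so n = 16.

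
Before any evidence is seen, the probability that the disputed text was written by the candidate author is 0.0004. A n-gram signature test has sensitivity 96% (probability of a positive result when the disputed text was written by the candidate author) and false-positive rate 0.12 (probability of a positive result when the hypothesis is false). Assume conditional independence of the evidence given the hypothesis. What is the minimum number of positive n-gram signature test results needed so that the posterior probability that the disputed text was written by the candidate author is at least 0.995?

Prior odds = 0.0004/0.9996 = 1/2499.
Likelihood ratio of a positive result = 0.96/0.12 = 8.
Target posterior odds = 0.995/0.005 = 199.
Require 8ⁿ ≥ 199 ÷ (1/2499) = 497301.
8⁶ = 262144 falls short of 497301 but 8⁷ = 2097152 reaches it, so n = 7.

7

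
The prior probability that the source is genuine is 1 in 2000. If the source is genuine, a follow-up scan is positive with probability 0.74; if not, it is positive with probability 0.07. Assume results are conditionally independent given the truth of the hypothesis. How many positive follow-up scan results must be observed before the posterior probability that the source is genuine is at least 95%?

5

Prior odds = 0.0005/0.9995 = 1/1999.
Likelihood ratio of a positive = 0.74/0.07 = 74/7.
Target odds: 0.95 ÷ 0.05 = 19.
Need (1/1999) × (74/7)ⁿ ≥ 19, i.e. (74/7)ⁿ ≥ 37981.
(74/7)⁴ = 29986576/2401 falls short of 37981 but (74/7)⁵ ≈132029 reaches it, so n = 5.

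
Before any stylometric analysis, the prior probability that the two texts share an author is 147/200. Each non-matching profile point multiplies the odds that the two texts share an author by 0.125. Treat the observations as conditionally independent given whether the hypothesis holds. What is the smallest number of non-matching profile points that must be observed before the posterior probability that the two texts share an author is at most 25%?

Prior odds: 0.735 ÷ 0.265 = 147/53.
Likelihood ratio per non-matching profile point = 0.125.
Target odds: 0.25 ÷ 0.75 = 1/3.
Require 0.125ⁿ ≤ 1/3 ÷ (147/53) = 53/441.
0.125¹ = 0.125 is still above 53/441 but 0.125² = 0.015625 is at or below it, so n = 2.

2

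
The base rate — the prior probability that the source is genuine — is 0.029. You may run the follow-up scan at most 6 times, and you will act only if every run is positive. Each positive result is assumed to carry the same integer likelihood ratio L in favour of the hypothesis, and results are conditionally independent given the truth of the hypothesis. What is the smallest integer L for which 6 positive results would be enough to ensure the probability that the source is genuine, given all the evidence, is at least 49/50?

4

Prior odds = 0.029/0.971 = 29/971.
Target odds = 0.98/0.02 = 49.
Need L⁶ ≥ 49 ÷ (29/971) = 47579/29.
3⁶ = 729 < 47579/29 ≤ 4096 = 4⁶, so L = 4.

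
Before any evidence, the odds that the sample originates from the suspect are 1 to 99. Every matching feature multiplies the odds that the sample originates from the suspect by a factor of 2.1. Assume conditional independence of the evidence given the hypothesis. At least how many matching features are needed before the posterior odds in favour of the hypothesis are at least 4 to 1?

9

Prior odds = 1/99.
Likelihood ratio per matching feature = 2.1.
Target odds = 4.
Require 2.1ⁿ ≥ 4 ÷ (1/99) = 396.
2.1⁸ ≈378.229 falls short of 396 but 2.1⁹ ≈794.28 reaches it, so n = 9.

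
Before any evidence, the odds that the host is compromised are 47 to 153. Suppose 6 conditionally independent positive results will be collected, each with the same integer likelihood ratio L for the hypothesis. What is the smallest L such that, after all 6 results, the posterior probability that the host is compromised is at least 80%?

Prior odds = 47/153.
Target odds = 0.8/0.2 = 4.
Need L⁶ ≥ 4 ÷ (47/153) = 612/47.
1⁶ = 1 < 612/47 ≤ 64 = 2⁶, so L = 2.

2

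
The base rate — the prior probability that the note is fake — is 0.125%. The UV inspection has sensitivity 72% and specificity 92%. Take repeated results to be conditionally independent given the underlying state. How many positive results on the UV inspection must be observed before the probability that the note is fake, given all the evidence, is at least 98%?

Prior odds: 0.00125 ÷ 0.99875 = 1/799.
False-positive rate = 1 − 0.92 = 0.08; likelihood ratio of a positive = 0.72/0.08 = 9.
Target odds: 0.98 ÷ 0.02 = 49.
Need (1/799) × 9ⁿ ≥ 49, i.e. 9ⁿ ≥ 39151.
9⁴ = 6561 falls short of 39151 but 9⁵ = 59049 reaches it, so n = 5.

5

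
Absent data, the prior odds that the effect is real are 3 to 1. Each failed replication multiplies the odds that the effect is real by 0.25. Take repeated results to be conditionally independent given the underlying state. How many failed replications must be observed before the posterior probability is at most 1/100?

5

Prior odds = 3.
Likelihood ratio per failed replication = 0.25.
Target odds: 0.01 ÷ 0.99 = 1/99.
Need 3 × 0.25ⁿ ≤ 1/99, i.e. 0.25ⁿ ≤ 1/297.
0.25⁴ = 0.00390625 is still above 1/297 but 0.25⁵ = 1/1024 is at or below it, so n = 5.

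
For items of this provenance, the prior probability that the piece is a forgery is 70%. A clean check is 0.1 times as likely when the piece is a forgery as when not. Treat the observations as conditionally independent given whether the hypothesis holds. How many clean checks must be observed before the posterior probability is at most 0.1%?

4

Prior odds = 0.7/0.3 = 7/3.
Likelihood ratio per clean check = 0.1.
Target odds: 0.001 ÷ 0.999 = 1/999.
Require 0.1ⁿ ≤ 1/999 ÷ (7/3) = 1/2331.
0.1³ = 0.001 is still above 1/2331 but 0.1⁴ = 0.0001 is at or below it, so n = 4.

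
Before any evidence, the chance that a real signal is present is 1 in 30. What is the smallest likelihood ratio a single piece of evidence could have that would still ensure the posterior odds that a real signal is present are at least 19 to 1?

Prior odds = (1/30)/(29/30) = 1/29.
Target odds = 19.
Required Bayes factor = 19 ÷ (1/29) = 551.

551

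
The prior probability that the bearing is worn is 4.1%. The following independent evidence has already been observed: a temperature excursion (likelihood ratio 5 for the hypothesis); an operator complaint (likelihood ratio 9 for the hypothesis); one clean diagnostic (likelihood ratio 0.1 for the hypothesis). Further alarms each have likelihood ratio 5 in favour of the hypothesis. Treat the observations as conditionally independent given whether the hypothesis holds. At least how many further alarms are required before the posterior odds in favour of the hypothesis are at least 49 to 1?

Prior odds = 0.041/0.959 = 41/959.
Combined Bayes factor of the evidence already in hand = 5 × 9 × 0.1 = 4.5.
Odds after that evidence = (41/959) × 4.5 = 369/1918.
Target odds = 49.
Need 5ⁿ ≥ 49 ÷ (369/1918) = 93982/369.
5³ = 125 falls short of 93982/369 but 5⁴ = 625 reaches it, so n = 4.

4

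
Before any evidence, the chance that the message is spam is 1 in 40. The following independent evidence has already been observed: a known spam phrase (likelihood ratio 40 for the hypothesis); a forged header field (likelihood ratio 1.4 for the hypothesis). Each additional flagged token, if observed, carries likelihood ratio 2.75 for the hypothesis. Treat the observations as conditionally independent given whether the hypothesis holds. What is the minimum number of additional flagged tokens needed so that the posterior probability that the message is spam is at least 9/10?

2

Prior odds = 0.025/0.975 = 1/39.
Combined Bayes factor of the evidence already in hand = 40 × 1.4 = 56.
Odds after that evidence = (1/39) × 56 = 56/39.
Target odds = 0.9/0.1 = 9.
Need 2.75ⁿ ≥ 9 ÷ (56/39) = 351/56.
2.75¹ = 2.75 falls short of 351/56 but 2.75² = 7.5625 reaches it, so n = 2.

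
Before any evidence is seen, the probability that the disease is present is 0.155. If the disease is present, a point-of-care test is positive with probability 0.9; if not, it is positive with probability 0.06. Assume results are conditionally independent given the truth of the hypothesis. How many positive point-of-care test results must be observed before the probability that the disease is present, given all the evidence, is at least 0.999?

Prior odds = 0.155/0.845 = 31/169.
Likelihood ratio of a positive = 0.9/0.06 = 15.
Target posterior odds = 0.999/0.001 = 999.
Require 15ⁿ ≥ 999 ÷ (31/169) = 168831/31.
15³ = 3375 falls short of 168831/31 but 15⁴ = 50625 reaches it, so n = 4.

4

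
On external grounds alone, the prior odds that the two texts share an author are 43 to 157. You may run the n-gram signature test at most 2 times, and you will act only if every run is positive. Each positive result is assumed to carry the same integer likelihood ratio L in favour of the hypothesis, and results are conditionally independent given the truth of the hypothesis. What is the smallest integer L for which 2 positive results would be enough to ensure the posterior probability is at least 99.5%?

Prior odds = 43/157.
Target odds = 0.995/0.005 = 199.
Need L² ≥ 199 ÷ (43/157) = 31243/43.
26² = 676 < 31243/43 ≤ 729 = 27², so L = 27.

27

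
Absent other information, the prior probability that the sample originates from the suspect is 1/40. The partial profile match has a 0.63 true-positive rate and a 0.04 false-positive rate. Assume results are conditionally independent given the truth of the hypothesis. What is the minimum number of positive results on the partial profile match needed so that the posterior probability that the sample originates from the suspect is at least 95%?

Prior odds = 0.025/0.975 = 1/39.
Likelihood ratio of a positive result = 0.63/0.04 = 15.75.
Target posterior odds = 0.95/0.05 = 19.
Need (1/39) × 15.75ⁿ ≥ 19, i.e. 15.75ⁿ ≥ 741.
15.75² = 248.0625 falls short of 741 but 15.75³ = 3906.984375 reaches it, so n = 3.

3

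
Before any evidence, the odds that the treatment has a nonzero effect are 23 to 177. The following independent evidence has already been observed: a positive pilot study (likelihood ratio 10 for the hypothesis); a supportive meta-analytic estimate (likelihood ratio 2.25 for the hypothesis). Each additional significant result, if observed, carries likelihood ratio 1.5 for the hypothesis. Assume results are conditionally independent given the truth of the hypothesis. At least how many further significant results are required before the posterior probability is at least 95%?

Prior odds = 23/177.
Combined Bayes factor of the evidence already in hand = 10 × 2.25 = 22.5.
Odds after that evidence = (23/177) × 22.5 = 345/118.
Target odds = 0.95/0.05 = 19.
Need 1.5ⁿ ≥ 19 ÷ (345/118) = 2242/345.
1.5⁴ = 5.0625 falls short of 2242/345 but 1.5⁵ = 7.59375 reaches it, so n = 5.

5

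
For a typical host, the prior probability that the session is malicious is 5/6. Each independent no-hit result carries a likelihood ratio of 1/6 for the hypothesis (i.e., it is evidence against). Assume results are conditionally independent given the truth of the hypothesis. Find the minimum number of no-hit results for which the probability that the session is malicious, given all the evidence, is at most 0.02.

4

Prior odds: (5/6) ÷ (1/6) = 5.
Likelihood ratio per no-hit result = 1/6.
Target odds: 0.02 ÷ 0.98 = 1/49.
Require (1/6)ⁿ ≤ 1/49 ÷ 5 = 1/245.
(1/6)³ = 1/216 is still above 1/245 but (1/6)⁴ = 1/1296 is at or below it, so n = 4.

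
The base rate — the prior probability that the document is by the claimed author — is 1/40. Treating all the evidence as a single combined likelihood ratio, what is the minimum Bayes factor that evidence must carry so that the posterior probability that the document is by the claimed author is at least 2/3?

78

Prior odds = 0.025/0.975 = 1/39.
Target odds = (2/3)/(1/3) = 2.
Required Bayes factor = 2 ÷ (1/39) = 78.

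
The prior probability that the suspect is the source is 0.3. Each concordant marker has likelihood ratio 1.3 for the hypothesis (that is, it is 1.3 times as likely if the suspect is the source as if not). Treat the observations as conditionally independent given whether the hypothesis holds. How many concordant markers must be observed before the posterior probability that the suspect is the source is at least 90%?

Prior odds = 0.3/0.7 = 3/7.
Likelihood ratio per concordant marker = 1.3.
Target posterior odds = 0.9/0.1 = 9.
Need (3/7) × 1.3ⁿ ≥ 9, i.e. 1.3ⁿ ≥ 21.
1.3¹¹ ≈17.9216 falls short of 21 but 1.3¹² ≈23.2981 reaches it, so n = 12.

12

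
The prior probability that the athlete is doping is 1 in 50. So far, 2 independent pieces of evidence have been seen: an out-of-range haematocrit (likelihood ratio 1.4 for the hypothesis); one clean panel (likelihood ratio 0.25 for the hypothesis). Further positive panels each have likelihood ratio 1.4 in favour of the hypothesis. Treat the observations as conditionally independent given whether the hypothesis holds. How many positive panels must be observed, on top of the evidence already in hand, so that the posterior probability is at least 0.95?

24

Prior odds = 0.02/0.98 = 1/49.
Combined Bayes factor of the evidence already in hand = 1.4 × 0.25 = 0.35.
Odds after that evidence = (1/49) × 0.35 = 1/140.
Target odds = 0.95/0.05 = 19.
Need 1.4ⁿ ≥ 19 ÷ (1/140) = 2660.
1.4²³ ≈2295.86 falls short of 2660 but 1.4²⁴ ≈3214.2 reaches it, so n = 24.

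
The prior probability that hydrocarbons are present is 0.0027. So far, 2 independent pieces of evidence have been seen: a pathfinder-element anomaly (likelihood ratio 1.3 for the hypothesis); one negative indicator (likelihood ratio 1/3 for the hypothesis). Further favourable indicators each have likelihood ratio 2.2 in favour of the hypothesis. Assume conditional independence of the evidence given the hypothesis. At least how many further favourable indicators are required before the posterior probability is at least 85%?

Prior odds = 0.0027/0.9973 = 27/9973.
Combined Bayes factor of the evidence already in hand = 1.3 × (1/3) = 13/30.
Odds after that evidence = (27/9973) × 13/30 = 117/99730.
Target odds = 0.85/0.15 = 17/3.
Need 2.2ⁿ ≥ 17/3 ÷ (117/99730) = 1695410/351.
2.2¹⁰ ≈2655.99 falls short of 1695410/351 but 2.2¹¹ ≈5843.18 reaches it, so n = 11.

11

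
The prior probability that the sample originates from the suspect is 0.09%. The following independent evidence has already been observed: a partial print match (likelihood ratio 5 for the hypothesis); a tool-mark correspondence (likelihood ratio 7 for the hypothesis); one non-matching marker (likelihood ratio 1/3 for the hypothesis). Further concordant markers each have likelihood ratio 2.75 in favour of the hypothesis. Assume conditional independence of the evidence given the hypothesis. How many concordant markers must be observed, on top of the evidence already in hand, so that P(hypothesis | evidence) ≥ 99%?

Prior odds = 0.0009/0.9991 = 9/9991.
Combined Bayes factor of the evidence already in hand = 5 × 7 × (1/3) = 35/3.
Odds after that evidence = (9/9991) × 35/3 = 105/9991.
Target odds = 0.99/0.01 = 99.
Need 2.75ⁿ ≥ 99 ÷ (105/9991) = 329703/35.
2.75⁹ ≈8994.86 falls short of 329703/35 but 2.75¹⁰ ≈24735.9 reaches it, so n = 10.

10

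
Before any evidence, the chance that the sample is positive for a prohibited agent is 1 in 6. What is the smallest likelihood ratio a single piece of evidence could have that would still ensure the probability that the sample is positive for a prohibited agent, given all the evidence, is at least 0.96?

Prior odds = (1/6)/(5/6) = 0.2.
Target odds = 0.96/0.04 = 24.
Required Bayes factor = 24 ÷ 0.2 = 120.

120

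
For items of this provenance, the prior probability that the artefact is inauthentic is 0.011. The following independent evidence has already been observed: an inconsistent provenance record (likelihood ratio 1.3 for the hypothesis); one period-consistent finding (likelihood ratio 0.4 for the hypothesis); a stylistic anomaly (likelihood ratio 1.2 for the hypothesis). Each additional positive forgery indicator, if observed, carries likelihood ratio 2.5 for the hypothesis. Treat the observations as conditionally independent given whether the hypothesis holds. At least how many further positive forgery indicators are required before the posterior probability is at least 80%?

Prior odds = 0.011/0.989 = 11/989.
Combined Bayes factor of the evidence already in hand = 1.3 × 0.4 × 1.2 = 0.624.
Odds after that evidence = (11/989) × 0.624 = 858/123625.
Target odds = 0.8/0.2 = 4.
Need 2.5ⁿ ≥ 4 ÷ (858/123625) = 247250/429.
2.5⁶ = 244.140625 falls short of 247250/429 but 2.5⁷ = 610.3515625 reaches it, so n = 7.

7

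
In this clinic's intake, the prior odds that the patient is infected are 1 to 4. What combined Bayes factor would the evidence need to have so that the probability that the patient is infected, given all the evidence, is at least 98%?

196

Prior odds = 0.25.
Target odds = 0.98/0.02 = 49.
Required Bayes factor = 49 ÷ 0.25 = 196.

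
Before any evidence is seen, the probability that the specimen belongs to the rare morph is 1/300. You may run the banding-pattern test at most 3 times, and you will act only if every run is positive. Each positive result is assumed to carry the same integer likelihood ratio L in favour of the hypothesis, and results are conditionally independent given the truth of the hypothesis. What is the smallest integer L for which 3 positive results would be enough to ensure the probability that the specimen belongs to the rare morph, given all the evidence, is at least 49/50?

25

Prior odds = (1/300)/(299/300) = 1/299.
Target odds = 0.98/0.02 = 49.
Need L³ ≥ 49 ÷ (1/299) = 14651.
24³ = 13824 < 14651 ≤ 15625 = 25³, so L = 25.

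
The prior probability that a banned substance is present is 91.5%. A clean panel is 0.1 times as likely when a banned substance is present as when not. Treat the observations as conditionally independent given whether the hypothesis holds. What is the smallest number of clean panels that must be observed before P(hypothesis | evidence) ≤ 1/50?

3

Prior odds = 0.915/0.085 = 183/17.
Likelihood ratio per clean panel = 0.1.
Target posterior odds = 0.02/0.98 = 1/49.
Need (183/17) × 0.1ⁿ ≤ 1/49, i.e. 0.1ⁿ ≤ 17/8967.
0.1² = 0.01 is still above 17/8967 but 0.1³ = 0.001 is at or below it, so n = 3.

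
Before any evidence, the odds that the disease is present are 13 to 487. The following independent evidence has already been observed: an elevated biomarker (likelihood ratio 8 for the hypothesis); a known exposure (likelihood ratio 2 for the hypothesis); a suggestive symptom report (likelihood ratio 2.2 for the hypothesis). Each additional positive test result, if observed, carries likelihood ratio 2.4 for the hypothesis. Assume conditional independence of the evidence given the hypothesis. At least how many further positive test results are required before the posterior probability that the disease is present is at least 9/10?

3

Prior odds = 13/487.
Combined Bayes factor of the evidence already in hand = 8 × 2 × 2.2 = 35.2.
Odds after that evidence = (13/487) × 35.2 = 2288/2435.
Target odds = 0.9/0.1 = 9.
Need 2.4ⁿ ≥ 9 ÷ (2288/2435) = 21915/2288.
2.4² = 5.76 falls short of 21915/2288 but 2.4³ = 13.824 reaches it, so n = 3.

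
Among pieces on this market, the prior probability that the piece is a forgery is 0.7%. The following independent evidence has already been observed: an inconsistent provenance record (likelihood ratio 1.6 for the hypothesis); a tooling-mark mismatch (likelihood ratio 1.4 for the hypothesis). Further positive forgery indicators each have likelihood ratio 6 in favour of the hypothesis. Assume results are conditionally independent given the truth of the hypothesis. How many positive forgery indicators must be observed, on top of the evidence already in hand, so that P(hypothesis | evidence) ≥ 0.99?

Prior odds = 0.007/0.993 = 7/993.
Combined Bayes factor of the evidence already in hand = 1.6 × 1.4 = 2.24.
Odds after that evidence = (7/993) × 2.24 = 392/24825.
Target odds = 0.99/0.01 = 99.
Need 6ⁿ ≥ 99 ÷ (392/24825) = 2457675/392.
6⁴ = 1296 falls short of 2457675/392 but 6⁵ = 7776 reaches it, so n = 5.

5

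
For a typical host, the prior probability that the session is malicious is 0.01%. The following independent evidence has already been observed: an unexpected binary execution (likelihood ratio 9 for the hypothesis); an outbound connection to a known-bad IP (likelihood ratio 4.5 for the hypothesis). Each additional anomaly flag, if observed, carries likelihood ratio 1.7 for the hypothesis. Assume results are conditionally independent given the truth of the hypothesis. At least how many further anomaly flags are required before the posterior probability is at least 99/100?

Prior odds = 0.0001/0.9999 = 1/9999.
Combined Bayes factor of the evidence already in hand = 9 × 4.5 = 40.5.
Odds after that evidence = (1/9999) × 40.5 = 9/2222.
Target odds = 0.99/0.01 = 99.
Need 1.7ⁿ ≥ 99 ÷ (9/2222) = 24442.
1.7¹⁹ ≈23907.2 falls short of 24442 but 1.7²⁰ ≈40642.3 reaches it, so n = 20.

20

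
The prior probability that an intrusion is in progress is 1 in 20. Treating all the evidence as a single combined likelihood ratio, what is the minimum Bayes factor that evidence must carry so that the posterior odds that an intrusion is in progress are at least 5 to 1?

Prior odds = 0.05/0.95 = 1/19.
Target odds = 5.
Required Bayes factor = 5 ÷ (1/19) = 95.

95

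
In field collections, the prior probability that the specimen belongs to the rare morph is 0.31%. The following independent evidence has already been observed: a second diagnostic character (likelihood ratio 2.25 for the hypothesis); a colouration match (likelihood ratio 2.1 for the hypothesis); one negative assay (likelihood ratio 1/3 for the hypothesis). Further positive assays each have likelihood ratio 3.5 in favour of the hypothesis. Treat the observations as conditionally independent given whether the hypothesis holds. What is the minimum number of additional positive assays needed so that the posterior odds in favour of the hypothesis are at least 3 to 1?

Prior odds = 0.0031/0.9969 = 31/9969.
Combined Bayes factor of the evidence already in hand = 2.25 × 2.1 × (1/3) = 1.575.
Odds after that evidence = (31/9969) × 1.575 = 651/132920.
Target odds = 3.
Need 3.5ⁿ ≥ 3 ÷ (651/132920) = 132920/217.
3.5⁵ = 525.21875 falls short of 132920/217 but 3.5⁶ = 1838.265625 reaches it, so n = 6.

6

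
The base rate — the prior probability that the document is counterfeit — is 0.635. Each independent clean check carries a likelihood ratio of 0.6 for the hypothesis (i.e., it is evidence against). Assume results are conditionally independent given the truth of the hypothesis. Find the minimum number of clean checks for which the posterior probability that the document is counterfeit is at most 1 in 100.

Prior odds = 0.635/0.365 = 127/73.
Likelihood ratio per clean check = 0.6.
Target odds: 0.01 ÷ 0.99 = 1/99.
Need (127/73) × 0.6ⁿ ≤ 1/99, i.e. 0.6ⁿ ≤ 73/12573.
0.6¹⁰ = 59049/9765625 is still above 73/12573 but 0.6¹¹ = 177147/48828125 is at or below it, so n = 11.

11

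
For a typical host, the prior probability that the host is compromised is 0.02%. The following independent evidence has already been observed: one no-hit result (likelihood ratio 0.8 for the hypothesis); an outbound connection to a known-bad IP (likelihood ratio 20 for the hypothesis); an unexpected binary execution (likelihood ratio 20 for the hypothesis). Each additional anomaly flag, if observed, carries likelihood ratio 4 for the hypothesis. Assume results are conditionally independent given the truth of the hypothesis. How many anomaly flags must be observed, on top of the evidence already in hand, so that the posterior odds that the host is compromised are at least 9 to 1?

4

Prior odds = 0.0002/0.9998 = 1/4999.
Combined Bayes factor of the evidence already in hand = 0.8 × 20 × 20 = 320.
Odds after that evidence = (1/4999) × 320 = 320/4999.
Target odds = 9.
Need 4ⁿ ≥ 9 ÷ (320/4999) = 140.596875.
4³ = 64 falls short of 140.596875 but 4⁴ = 256 reaches it, so n = 4.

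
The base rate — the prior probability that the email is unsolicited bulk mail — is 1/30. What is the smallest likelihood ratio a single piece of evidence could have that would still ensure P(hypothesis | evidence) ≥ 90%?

261

Prior odds = (1/30)/(29/30) = 1/29.
Target odds = 0.9/0.1 = 9.
Required Bayes factor = 9 ÷ (1/29) = 261.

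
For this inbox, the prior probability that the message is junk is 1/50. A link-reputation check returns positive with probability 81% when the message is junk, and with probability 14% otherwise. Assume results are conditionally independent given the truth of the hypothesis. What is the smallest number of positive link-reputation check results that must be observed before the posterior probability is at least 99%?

Prior odds: 0.02 ÷ 0.98 = 1/49.
Likelihood ratio of a positive result = 0.81/0.14 = 81/14.
Target posterior odds = 0.99/0.01 = 99.
Require (81/14)ⁿ ≥ 99 ÷ (1/49) = 4851.
(81/14)⁴ = 43046721/38416 falls short of 4851 but (81/14)⁵ ≈6483.13 reaches it, so n = 5.

5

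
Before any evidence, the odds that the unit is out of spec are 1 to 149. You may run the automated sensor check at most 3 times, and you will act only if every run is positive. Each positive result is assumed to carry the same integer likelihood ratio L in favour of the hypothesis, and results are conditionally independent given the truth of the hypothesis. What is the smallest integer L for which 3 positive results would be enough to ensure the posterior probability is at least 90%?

Prior odds = 1/149.
Target odds = 0.9/0.1 = 9.
Need L³ ≥ 9 ÷ (1/149) = 1341.
11³ = 1331 < 1341 ≤ 1728 = 12³, so L = 12.

12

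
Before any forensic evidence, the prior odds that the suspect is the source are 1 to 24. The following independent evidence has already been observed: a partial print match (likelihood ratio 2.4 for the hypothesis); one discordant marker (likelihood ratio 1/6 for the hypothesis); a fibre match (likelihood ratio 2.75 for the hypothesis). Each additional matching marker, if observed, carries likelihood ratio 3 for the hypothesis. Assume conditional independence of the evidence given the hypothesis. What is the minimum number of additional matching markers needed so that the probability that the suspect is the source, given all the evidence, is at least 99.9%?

10

Prior odds = 1/24.
Combined Bayes factor of the evidence already in hand = 2.4 × (1/6) × 2.75 = 1.1.
Odds after that evidence = (1/24) × 1.1 = 11/240.
Target odds = 0.999/0.001 = 999.
Need 3ⁿ ≥ 999 ÷ (11/240) = 239760/11.
3⁹ = 19683 falls short of 239760/11 but 3¹⁰ = 59049 reaches it, so n = 10.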